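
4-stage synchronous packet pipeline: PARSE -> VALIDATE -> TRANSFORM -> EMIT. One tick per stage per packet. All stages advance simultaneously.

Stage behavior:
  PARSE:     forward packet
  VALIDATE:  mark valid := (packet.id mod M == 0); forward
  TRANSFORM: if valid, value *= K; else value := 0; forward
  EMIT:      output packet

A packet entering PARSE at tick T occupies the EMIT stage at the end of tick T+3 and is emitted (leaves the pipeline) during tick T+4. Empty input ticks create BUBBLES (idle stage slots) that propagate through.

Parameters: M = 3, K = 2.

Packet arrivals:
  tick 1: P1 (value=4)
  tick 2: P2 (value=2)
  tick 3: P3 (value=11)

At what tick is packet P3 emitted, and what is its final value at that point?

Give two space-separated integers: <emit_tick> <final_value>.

Answer: 7 22

Derivation:
Tick 1: [PARSE:P1(v=4,ok=F), VALIDATE:-, TRANSFORM:-, EMIT:-] out:-; in:P1
Tick 2: [PARSE:P2(v=2,ok=F), VALIDATE:P1(v=4,ok=F), TRANSFORM:-, EMIT:-] out:-; in:P2
Tick 3: [PARSE:P3(v=11,ok=F), VALIDATE:P2(v=2,ok=F), TRANSFORM:P1(v=0,ok=F), EMIT:-] out:-; in:P3
Tick 4: [PARSE:-, VALIDATE:P3(v=11,ok=T), TRANSFORM:P2(v=0,ok=F), EMIT:P1(v=0,ok=F)] out:-; in:-
Tick 5: [PARSE:-, VALIDATE:-, TRANSFORM:P3(v=22,ok=T), EMIT:P2(v=0,ok=F)] out:P1(v=0); in:-
Tick 6: [PARSE:-, VALIDATE:-, TRANSFORM:-, EMIT:P3(v=22,ok=T)] out:P2(v=0); in:-
Tick 7: [PARSE:-, VALIDATE:-, TRANSFORM:-, EMIT:-] out:P3(v=22); in:-
P3: arrives tick 3, valid=True (id=3, id%3=0), emit tick 7, final value 22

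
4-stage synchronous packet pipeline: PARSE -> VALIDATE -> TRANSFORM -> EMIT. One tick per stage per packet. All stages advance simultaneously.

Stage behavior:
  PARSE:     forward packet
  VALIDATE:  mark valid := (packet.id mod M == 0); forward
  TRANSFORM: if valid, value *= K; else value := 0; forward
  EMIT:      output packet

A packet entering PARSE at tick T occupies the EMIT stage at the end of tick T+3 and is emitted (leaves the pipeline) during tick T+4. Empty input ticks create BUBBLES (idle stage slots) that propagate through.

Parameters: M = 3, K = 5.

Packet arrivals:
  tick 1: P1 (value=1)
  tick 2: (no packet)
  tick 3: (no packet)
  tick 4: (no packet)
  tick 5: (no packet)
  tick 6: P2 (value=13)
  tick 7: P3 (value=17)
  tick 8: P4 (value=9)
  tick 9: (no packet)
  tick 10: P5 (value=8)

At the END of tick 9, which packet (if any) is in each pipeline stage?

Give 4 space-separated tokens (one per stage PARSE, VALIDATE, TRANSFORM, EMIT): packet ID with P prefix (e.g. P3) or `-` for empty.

Answer: - P4 P3 P2

Derivation:
Tick 1: [PARSE:P1(v=1,ok=F), VALIDATE:-, TRANSFORM:-, EMIT:-] out:-; in:P1
Tick 2: [PARSE:-, VALIDATE:P1(v=1,ok=F), TRANSFORM:-, EMIT:-] out:-; in:-
Tick 3: [PARSE:-, VALIDATE:-, TRANSFORM:P1(v=0,ok=F), EMIT:-] out:-; in:-
Tick 4: [PARSE:-, VALIDATE:-, TRANSFORM:-, EMIT:P1(v=0,ok=F)] out:-; in:-
Tick 5: [PARSE:-, VALIDATE:-, TRANSFORM:-, EMIT:-] out:P1(v=0); in:-
Tick 6: [PARSE:P2(v=13,ok=F), VALIDATE:-, TRANSFORM:-, EMIT:-] out:-; in:P2
Tick 7: [PARSE:P3(v=17,ok=F), VALIDATE:P2(v=13,ok=F), TRANSFORM:-, EMIT:-] out:-; in:P3
Tick 8: [PARSE:P4(v=9,ok=F), VALIDATE:P3(v=17,ok=T), TRANSFORM:P2(v=0,ok=F), EMIT:-] out:-; in:P4
Tick 9: [PARSE:-, VALIDATE:P4(v=9,ok=F), TRANSFORM:P3(v=85,ok=T), EMIT:P2(v=0,ok=F)] out:-; in:-
At end of tick 9: ['-', 'P4', 'P3', 'P2']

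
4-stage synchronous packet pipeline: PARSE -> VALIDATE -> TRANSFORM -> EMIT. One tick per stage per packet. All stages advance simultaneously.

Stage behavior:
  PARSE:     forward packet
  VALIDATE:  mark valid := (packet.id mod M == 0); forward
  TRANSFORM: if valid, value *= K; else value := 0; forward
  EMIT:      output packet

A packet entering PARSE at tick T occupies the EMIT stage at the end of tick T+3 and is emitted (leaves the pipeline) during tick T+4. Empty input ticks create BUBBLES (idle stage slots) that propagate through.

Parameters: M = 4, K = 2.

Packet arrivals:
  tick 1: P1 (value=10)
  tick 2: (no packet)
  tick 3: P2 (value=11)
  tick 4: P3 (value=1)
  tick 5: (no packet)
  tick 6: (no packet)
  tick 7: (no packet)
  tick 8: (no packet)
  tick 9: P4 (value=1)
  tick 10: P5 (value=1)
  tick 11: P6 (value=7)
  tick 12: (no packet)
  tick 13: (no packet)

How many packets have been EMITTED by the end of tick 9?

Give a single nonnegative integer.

Tick 1: [PARSE:P1(v=10,ok=F), VALIDATE:-, TRANSFORM:-, EMIT:-] out:-; in:P1
Tick 2: [PARSE:-, VALIDATE:P1(v=10,ok=F), TRANSFORM:-, EMIT:-] out:-; in:-
Tick 3: [PARSE:P2(v=11,ok=F), VALIDATE:-, TRANSFORM:P1(v=0,ok=F), EMIT:-] out:-; in:P2
Tick 4: [PARSE:P3(v=1,ok=F), VALIDATE:P2(v=11,ok=F), TRANSFORM:-, EMIT:P1(v=0,ok=F)] out:-; in:P3
Tick 5: [PARSE:-, VALIDATE:P3(v=1,ok=F), TRANSFORM:P2(v=0,ok=F), EMIT:-] out:P1(v=0); in:-
Tick 6: [PARSE:-, VALIDATE:-, TRANSFORM:P3(v=0,ok=F), EMIT:P2(v=0,ok=F)] out:-; in:-
Tick 7: [PARSE:-, VALIDATE:-, TRANSFORM:-, EMIT:P3(v=0,ok=F)] out:P2(v=0); in:-
Tick 8: [PARSE:-, VALIDATE:-, TRANSFORM:-, EMIT:-] out:P3(v=0); in:-
Tick 9: [PARSE:P4(v=1,ok=F), VALIDATE:-, TRANSFORM:-, EMIT:-] out:-; in:P4
Emitted by tick 9: ['P1', 'P2', 'P3']

Answer: 3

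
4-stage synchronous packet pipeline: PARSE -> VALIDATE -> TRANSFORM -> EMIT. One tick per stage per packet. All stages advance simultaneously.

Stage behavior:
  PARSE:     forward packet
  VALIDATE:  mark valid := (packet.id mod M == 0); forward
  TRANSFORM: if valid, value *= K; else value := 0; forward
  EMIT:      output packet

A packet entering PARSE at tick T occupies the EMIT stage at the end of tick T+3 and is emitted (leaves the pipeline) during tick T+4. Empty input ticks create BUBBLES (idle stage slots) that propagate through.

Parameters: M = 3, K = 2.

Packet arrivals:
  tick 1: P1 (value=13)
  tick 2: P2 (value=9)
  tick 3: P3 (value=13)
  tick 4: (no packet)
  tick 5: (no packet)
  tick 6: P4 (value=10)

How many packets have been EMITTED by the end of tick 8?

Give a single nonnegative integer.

Answer: 3

Derivation:
Tick 1: [PARSE:P1(v=13,ok=F), VALIDATE:-, TRANSFORM:-, EMIT:-] out:-; in:P1
Tick 2: [PARSE:P2(v=9,ok=F), VALIDATE:P1(v=13,ok=F), TRANSFORM:-, EMIT:-] out:-; in:P2
Tick 3: [PARSE:P3(v=13,ok=F), VALIDATE:P2(v=9,ok=F), TRANSFORM:P1(v=0,ok=F), EMIT:-] out:-; in:P3
Tick 4: [PARSE:-, VALIDATE:P3(v=13,ok=T), TRANSFORM:P2(v=0,ok=F), EMIT:P1(v=0,ok=F)] out:-; in:-
Tick 5: [PARSE:-, VALIDATE:-, TRANSFORM:P3(v=26,ok=T), EMIT:P2(v=0,ok=F)] out:P1(v=0); in:-
Tick 6: [PARSE:P4(v=10,ok=F), VALIDATE:-, TRANSFORM:-, EMIT:P3(v=26,ok=T)] out:P2(v=0); in:P4
Tick 7: [PARSE:-, VALIDATE:P4(v=10,ok=F), TRANSFORM:-, EMIT:-] out:P3(v=26); in:-
Tick 8: [PARSE:-, VALIDATE:-, TRANSFORM:P4(v=0,ok=F), EMIT:-] out:-; in:-
Emitted by tick 8: ['P1', 'P2', 'P3']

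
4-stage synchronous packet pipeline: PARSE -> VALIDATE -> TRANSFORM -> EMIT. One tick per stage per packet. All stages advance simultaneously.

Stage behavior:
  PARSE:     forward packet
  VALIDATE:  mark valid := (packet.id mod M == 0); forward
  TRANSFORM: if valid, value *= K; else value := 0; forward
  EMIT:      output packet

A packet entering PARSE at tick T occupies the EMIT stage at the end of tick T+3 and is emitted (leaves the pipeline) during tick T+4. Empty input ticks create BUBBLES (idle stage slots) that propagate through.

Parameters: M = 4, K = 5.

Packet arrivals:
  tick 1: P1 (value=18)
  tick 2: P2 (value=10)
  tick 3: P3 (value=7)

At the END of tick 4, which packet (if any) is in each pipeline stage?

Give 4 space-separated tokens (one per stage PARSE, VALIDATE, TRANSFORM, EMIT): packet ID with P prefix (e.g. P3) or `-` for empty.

Answer: - P3 P2 P1

Derivation:
Tick 1: [PARSE:P1(v=18,ok=F), VALIDATE:-, TRANSFORM:-, EMIT:-] out:-; in:P1
Tick 2: [PARSE:P2(v=10,ok=F), VALIDATE:P1(v=18,ok=F), TRANSFORM:-, EMIT:-] out:-; in:P2
Tick 3: [PARSE:P3(v=7,ok=F), VALIDATE:P2(v=10,ok=F), TRANSFORM:P1(v=0,ok=F), EMIT:-] out:-; in:P3
Tick 4: [PARSE:-, VALIDATE:P3(v=7,ok=F), TRANSFORM:P2(v=0,ok=F), EMIT:P1(v=0,ok=F)] out:-; in:-
At end of tick 4: ['-', 'P3', 'P2', 'P1']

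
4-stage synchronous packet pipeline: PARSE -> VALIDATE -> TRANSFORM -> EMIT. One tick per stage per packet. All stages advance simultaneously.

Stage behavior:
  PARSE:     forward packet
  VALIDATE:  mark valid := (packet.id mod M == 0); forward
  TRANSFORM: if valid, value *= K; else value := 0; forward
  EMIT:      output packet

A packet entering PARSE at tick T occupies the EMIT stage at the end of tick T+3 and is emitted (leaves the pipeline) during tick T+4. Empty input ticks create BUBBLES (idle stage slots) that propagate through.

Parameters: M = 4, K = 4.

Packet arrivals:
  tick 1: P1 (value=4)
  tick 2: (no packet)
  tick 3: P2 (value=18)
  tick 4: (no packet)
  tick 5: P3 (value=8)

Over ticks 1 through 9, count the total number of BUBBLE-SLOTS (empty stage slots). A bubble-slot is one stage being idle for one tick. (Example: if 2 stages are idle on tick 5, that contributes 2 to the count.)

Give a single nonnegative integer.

Tick 1: [PARSE:P1(v=4,ok=F), VALIDATE:-, TRANSFORM:-, EMIT:-] out:-; bubbles=3
Tick 2: [PARSE:-, VALIDATE:P1(v=4,ok=F), TRANSFORM:-, EMIT:-] out:-; bubbles=3
Tick 3: [PARSE:P2(v=18,ok=F), VALIDATE:-, TRANSFORM:P1(v=0,ok=F), EMIT:-] out:-; bubbles=2
Tick 4: [PARSE:-, VALIDATE:P2(v=18,ok=F), TRANSFORM:-, EMIT:P1(v=0,ok=F)] out:-; bubbles=2
Tick 5: [PARSE:P3(v=8,ok=F), VALIDATE:-, TRANSFORM:P2(v=0,ok=F), EMIT:-] out:P1(v=0); bubbles=2
Tick 6: [PARSE:-, VALIDATE:P3(v=8,ok=F), TRANSFORM:-, EMIT:P2(v=0,ok=F)] out:-; bubbles=2
Tick 7: [PARSE:-, VALIDATE:-, TRANSFORM:P3(v=0,ok=F), EMIT:-] out:P2(v=0); bubbles=3
Tick 8: [PARSE:-, VALIDATE:-, TRANSFORM:-, EMIT:P3(v=0,ok=F)] out:-; bubbles=3
Tick 9: [PARSE:-, VALIDATE:-, TRANSFORM:-, EMIT:-] out:P3(v=0); bubbles=4
Total bubble-slots: 24

Answer: 24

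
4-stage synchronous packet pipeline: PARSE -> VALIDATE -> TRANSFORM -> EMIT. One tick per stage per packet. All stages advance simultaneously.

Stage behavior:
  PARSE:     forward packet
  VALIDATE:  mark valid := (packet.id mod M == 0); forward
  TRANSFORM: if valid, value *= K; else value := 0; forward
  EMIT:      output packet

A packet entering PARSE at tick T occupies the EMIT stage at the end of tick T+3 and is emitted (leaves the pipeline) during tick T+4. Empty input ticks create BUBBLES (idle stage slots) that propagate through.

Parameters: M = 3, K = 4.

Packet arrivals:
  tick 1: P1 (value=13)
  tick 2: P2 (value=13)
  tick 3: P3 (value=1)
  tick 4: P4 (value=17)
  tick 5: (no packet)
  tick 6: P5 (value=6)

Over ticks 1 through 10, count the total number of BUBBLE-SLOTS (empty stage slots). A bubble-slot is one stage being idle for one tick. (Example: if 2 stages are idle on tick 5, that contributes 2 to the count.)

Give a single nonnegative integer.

Answer: 20

Derivation:
Tick 1: [PARSE:P1(v=13,ok=F), VALIDATE:-, TRANSFORM:-, EMIT:-] out:-; bubbles=3
Tick 2: [PARSE:P2(v=13,ok=F), VALIDATE:P1(v=13,ok=F), TRANSFORM:-, EMIT:-] out:-; bubbles=2
Tick 3: [PARSE:P3(v=1,ok=F), VALIDATE:P2(v=13,ok=F), TRANSFORM:P1(v=0,ok=F), EMIT:-] out:-; bubbles=1
Tick 4: [PARSE:P4(v=17,ok=F), VALIDATE:P3(v=1,ok=T), TRANSFORM:P2(v=0,ok=F), EMIT:P1(v=0,ok=F)] out:-; bubbles=0
Tick 5: [PARSE:-, VALIDATE:P4(v=17,ok=F), TRANSFORM:P3(v=4,ok=T), EMIT:P2(v=0,ok=F)] out:P1(v=0); bubbles=1
Tick 6: [PARSE:P5(v=6,ok=F), VALIDATE:-, TRANSFORM:P4(v=0,ok=F), EMIT:P3(v=4,ok=T)] out:P2(v=0); bubbles=1
Tick 7: [PARSE:-, VALIDATE:P5(v=6,ok=F), TRANSFORM:-, EMIT:P4(v=0,ok=F)] out:P3(v=4); bubbles=2
Tick 8: [PARSE:-, VALIDATE:-, TRANSFORM:P5(v=0,ok=F), EMIT:-] out:P4(v=0); bubbles=3
Tick 9: [PARSE:-, VALIDATE:-, TRANSFORM:-, EMIT:P5(v=0,ok=F)] out:-; bubbles=3
Tick 10: [PARSE:-, VALIDATE:-, TRANSFORM:-, EMIT:-] out:P5(v=0); bubbles=4
Total bubble-slots: 20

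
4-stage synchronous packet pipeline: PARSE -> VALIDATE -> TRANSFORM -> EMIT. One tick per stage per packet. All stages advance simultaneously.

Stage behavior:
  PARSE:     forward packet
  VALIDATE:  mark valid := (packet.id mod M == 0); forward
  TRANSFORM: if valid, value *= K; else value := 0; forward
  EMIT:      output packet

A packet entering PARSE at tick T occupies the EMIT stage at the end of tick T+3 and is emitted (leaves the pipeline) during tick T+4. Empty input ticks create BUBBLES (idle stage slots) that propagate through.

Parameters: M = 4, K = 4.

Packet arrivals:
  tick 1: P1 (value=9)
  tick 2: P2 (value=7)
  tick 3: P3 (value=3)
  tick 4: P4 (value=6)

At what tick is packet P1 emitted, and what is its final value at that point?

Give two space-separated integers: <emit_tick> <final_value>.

Tick 1: [PARSE:P1(v=9,ok=F), VALIDATE:-, TRANSFORM:-, EMIT:-] out:-; in:P1
Tick 2: [PARSE:P2(v=7,ok=F), VALIDATE:P1(v=9,ok=F), TRANSFORM:-, EMIT:-] out:-; in:P2
Tick 3: [PARSE:P3(v=3,ok=F), VALIDATE:P2(v=7,ok=F), TRANSFORM:P1(v=0,ok=F), EMIT:-] out:-; in:P3
Tick 4: [PARSE:P4(v=6,ok=F), VALIDATE:P3(v=3,ok=F), TRANSFORM:P2(v=0,ok=F), EMIT:P1(v=0,ok=F)] out:-; in:P4
Tick 5: [PARSE:-, VALIDATE:P4(v=6,ok=T), TRANSFORM:P3(v=0,ok=F), EMIT:P2(v=0,ok=F)] out:P1(v=0); in:-
Tick 6: [PARSE:-, VALIDATE:-, TRANSFORM:P4(v=24,ok=T), EMIT:P3(v=0,ok=F)] out:P2(v=0); in:-
Tick 7: [PARSE:-, VALIDATE:-, TRANSFORM:-, EMIT:P4(v=24,ok=T)] out:P3(v=0); in:-
Tick 8: [PARSE:-, VALIDATE:-, TRANSFORM:-, EMIT:-] out:P4(v=24); in:-
P1: arrives tick 1, valid=False (id=1, id%4=1), emit tick 5, final value 0

Answer: 5 0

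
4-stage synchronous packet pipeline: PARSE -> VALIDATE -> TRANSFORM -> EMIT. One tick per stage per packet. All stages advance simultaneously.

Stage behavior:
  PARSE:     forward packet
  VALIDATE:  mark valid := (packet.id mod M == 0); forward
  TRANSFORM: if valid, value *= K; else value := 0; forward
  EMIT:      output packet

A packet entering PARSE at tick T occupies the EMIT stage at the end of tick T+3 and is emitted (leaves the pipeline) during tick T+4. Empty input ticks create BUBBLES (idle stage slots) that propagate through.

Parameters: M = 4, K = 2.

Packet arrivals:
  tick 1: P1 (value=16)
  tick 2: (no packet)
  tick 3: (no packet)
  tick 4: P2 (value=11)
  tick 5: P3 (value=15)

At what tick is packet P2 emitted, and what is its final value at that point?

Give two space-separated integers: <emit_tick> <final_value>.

Answer: 8 0

Derivation:
Tick 1: [PARSE:P1(v=16,ok=F), VALIDATE:-, TRANSFORM:-, EMIT:-] out:-; in:P1
Tick 2: [PARSE:-, VALIDATE:P1(v=16,ok=F), TRANSFORM:-, EMIT:-] out:-; in:-
Tick 3: [PARSE:-, VALIDATE:-, TRANSFORM:P1(v=0,ok=F), EMIT:-] out:-; in:-
Tick 4: [PARSE:P2(v=11,ok=F), VALIDATE:-, TRANSFORM:-, EMIT:P1(v=0,ok=F)] out:-; in:P2
Tick 5: [PARSE:P3(v=15,ok=F), VALIDATE:P2(v=11,ok=F), TRANSFORM:-, EMIT:-] out:P1(v=0); in:P3
Tick 6: [PARSE:-, VALIDATE:P3(v=15,ok=F), TRANSFORM:P2(v=0,ok=F), EMIT:-] out:-; in:-
Tick 7: [PARSE:-, VALIDATE:-, TRANSFORM:P3(v=0,ok=F), EMIT:P2(v=0,ok=F)] out:-; in:-
Tick 8: [PARSE:-, VALIDATE:-, TRANSFORM:-, EMIT:P3(v=0,ok=F)] out:P2(v=0); in:-
Tick 9: [PARSE:-, VALIDATE:-, TRANSFORM:-, EMIT:-] out:P3(v=0); in:-
P2: arrives tick 4, valid=False (id=2, id%4=2), emit tick 8, final value 0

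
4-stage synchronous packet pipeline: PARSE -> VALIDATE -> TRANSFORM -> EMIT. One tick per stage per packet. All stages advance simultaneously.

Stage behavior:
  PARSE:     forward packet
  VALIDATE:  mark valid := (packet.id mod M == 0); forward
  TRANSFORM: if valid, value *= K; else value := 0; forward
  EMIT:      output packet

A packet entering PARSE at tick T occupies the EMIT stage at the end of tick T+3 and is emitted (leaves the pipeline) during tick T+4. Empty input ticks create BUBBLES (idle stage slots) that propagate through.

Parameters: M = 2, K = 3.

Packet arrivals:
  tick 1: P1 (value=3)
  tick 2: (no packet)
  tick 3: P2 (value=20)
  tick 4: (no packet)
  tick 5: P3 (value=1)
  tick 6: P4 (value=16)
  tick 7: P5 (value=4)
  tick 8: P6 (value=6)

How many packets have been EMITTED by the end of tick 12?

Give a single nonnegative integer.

Tick 1: [PARSE:P1(v=3,ok=F), VALIDATE:-, TRANSFORM:-, EMIT:-] out:-; in:P1
Tick 2: [PARSE:-, VALIDATE:P1(v=3,ok=F), TRANSFORM:-, EMIT:-] out:-; in:-
Tick 3: [PARSE:P2(v=20,ok=F), VALIDATE:-, TRANSFORM:P1(v=0,ok=F), EMIT:-] out:-; in:P2
Tick 4: [PARSE:-, VALIDATE:P2(v=20,ok=T), TRANSFORM:-, EMIT:P1(v=0,ok=F)] out:-; in:-
Tick 5: [PARSE:P3(v=1,ok=F), VALIDATE:-, TRANSFORM:P2(v=60,ok=T), EMIT:-] out:P1(v=0); in:P3
Tick 6: [PARSE:P4(v=16,ok=F), VALIDATE:P3(v=1,ok=F), TRANSFORM:-, EMIT:P2(v=60,ok=T)] out:-; in:P4
Tick 7: [PARSE:P5(v=4,ok=F), VALIDATE:P4(v=16,ok=T), TRANSFORM:P3(v=0,ok=F), EMIT:-] out:P2(v=60); in:P5
Tick 8: [PARSE:P6(v=6,ok=F), VALIDATE:P5(v=4,ok=F), TRANSFORM:P4(v=48,ok=T), EMIT:P3(v=0,ok=F)] out:-; in:P6
Tick 9: [PARSE:-, VALIDATE:P6(v=6,ok=T), TRANSFORM:P5(v=0,ok=F), EMIT:P4(v=48,ok=T)] out:P3(v=0); in:-
Tick 10: [PARSE:-, VALIDATE:-, TRANSFORM:P6(v=18,ok=T), EMIT:P5(v=0,ok=F)] out:P4(v=48); in:-
Tick 11: [PARSE:-, VALIDATE:-, TRANSFORM:-, EMIT:P6(v=18,ok=T)] out:P5(v=0); in:-
Tick 12: [PARSE:-, VALIDATE:-, TRANSFORM:-, EMIT:-] out:P6(v=18); in:-
Emitted by tick 12: ['P1', 'P2', 'P3', 'P4', 'P5', 'P6']

Answer: 6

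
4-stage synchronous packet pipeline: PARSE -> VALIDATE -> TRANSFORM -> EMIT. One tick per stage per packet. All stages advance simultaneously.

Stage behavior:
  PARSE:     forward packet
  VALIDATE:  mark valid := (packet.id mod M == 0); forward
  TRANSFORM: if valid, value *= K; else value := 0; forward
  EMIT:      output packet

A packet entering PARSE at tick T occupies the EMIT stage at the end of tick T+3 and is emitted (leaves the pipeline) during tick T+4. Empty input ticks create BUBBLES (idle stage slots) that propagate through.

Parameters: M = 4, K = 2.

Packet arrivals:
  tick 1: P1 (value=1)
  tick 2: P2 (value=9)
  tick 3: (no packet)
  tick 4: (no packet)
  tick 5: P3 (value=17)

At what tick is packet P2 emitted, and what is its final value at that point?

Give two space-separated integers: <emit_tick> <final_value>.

Answer: 6 0

Derivation:
Tick 1: [PARSE:P1(v=1,ok=F), VALIDATE:-, TRANSFORM:-, EMIT:-] out:-; in:P1
Tick 2: [PARSE:P2(v=9,ok=F), VALIDATE:P1(v=1,ok=F), TRANSFORM:-, EMIT:-] out:-; in:P2
Tick 3: [PARSE:-, VALIDATE:P2(v=9,ok=F), TRANSFORM:P1(v=0,ok=F), EMIT:-] out:-; in:-
Tick 4: [PARSE:-, VALIDATE:-, TRANSFORM:P2(v=0,ok=F), EMIT:P1(v=0,ok=F)] out:-; in:-
Tick 5: [PARSE:P3(v=17,ok=F), VALIDATE:-, TRANSFORM:-, EMIT:P2(v=0,ok=F)] out:P1(v=0); in:P3
Tick 6: [PARSE:-, VALIDATE:P3(v=17,ok=F), TRANSFORM:-, EMIT:-] out:P2(v=0); in:-
Tick 7: [PARSE:-, VALIDATE:-, TRANSFORM:P3(v=0,ok=F), EMIT:-] out:-; in:-
Tick 8: [PARSE:-, VALIDATE:-, TRANSFORM:-, EMIT:P3(v=0,ok=F)] out:-; in:-
Tick 9: [PARSE:-, VALIDATE:-, TRANSFORM:-, EMIT:-] out:P3(v=0); in:-
P2: arrives tick 2, valid=False (id=2, id%4=2), emit tick 6, final value 0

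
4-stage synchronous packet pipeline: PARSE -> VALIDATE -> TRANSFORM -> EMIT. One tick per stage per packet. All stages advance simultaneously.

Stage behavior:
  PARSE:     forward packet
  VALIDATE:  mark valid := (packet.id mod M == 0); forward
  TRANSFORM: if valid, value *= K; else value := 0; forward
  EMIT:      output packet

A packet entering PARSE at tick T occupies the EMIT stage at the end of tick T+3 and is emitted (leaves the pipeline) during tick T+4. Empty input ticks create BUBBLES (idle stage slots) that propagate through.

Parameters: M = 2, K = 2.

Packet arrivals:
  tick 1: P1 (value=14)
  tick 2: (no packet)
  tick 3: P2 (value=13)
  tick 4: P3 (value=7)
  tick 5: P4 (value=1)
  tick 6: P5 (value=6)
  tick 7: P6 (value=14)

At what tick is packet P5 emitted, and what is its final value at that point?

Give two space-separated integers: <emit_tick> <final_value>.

Tick 1: [PARSE:P1(v=14,ok=F), VALIDATE:-, TRANSFORM:-, EMIT:-] out:-; in:P1
Tick 2: [PARSE:-, VALIDATE:P1(v=14,ok=F), TRANSFORM:-, EMIT:-] out:-; in:-
Tick 3: [PARSE:P2(v=13,ok=F), VALIDATE:-, TRANSFORM:P1(v=0,ok=F), EMIT:-] out:-; in:P2
Tick 4: [PARSE:P3(v=7,ok=F), VALIDATE:P2(v=13,ok=T), TRANSFORM:-, EMIT:P1(v=0,ok=F)] out:-; in:P3
Tick 5: [PARSE:P4(v=1,ok=F), VALIDATE:P3(v=7,ok=F), TRANSFORM:P2(v=26,ok=T), EMIT:-] out:P1(v=0); in:P4
Tick 6: [PARSE:P5(v=6,ok=F), VALIDATE:P4(v=1,ok=T), TRANSFORM:P3(v=0,ok=F), EMIT:P2(v=26,ok=T)] out:-; in:P5
Tick 7: [PARSE:P6(v=14,ok=F), VALIDATE:P5(v=6,ok=F), TRANSFORM:P4(v=2,ok=T), EMIT:P3(v=0,ok=F)] out:P2(v=26); in:P6
Tick 8: [PARSE:-, VALIDATE:P6(v=14,ok=T), TRANSFORM:P5(v=0,ok=F), EMIT:P4(v=2,ok=T)] out:P3(v=0); in:-
Tick 9: [PARSE:-, VALIDATE:-, TRANSFORM:P6(v=28,ok=T), EMIT:P5(v=0,ok=F)] out:P4(v=2); in:-
Tick 10: [PARSE:-, VALIDATE:-, TRANSFORM:-, EMIT:P6(v=28,ok=T)] out:P5(v=0); in:-
Tick 11: [PARSE:-, VALIDATE:-, TRANSFORM:-, EMIT:-] out:P6(v=28); in:-
P5: arrives tick 6, valid=False (id=5, id%2=1), emit tick 10, final value 0

Answer: 10 0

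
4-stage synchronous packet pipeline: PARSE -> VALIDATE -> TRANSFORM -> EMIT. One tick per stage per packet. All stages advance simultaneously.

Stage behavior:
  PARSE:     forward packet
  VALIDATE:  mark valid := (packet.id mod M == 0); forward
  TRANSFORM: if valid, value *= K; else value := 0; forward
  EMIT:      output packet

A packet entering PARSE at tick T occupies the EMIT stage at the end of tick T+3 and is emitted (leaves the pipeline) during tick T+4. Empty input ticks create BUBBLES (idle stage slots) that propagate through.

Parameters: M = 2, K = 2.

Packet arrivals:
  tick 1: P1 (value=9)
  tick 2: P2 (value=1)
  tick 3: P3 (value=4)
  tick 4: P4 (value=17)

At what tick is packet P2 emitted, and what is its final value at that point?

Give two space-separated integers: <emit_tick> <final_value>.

Tick 1: [PARSE:P1(v=9,ok=F), VALIDATE:-, TRANSFORM:-, EMIT:-] out:-; in:P1
Tick 2: [PARSE:P2(v=1,ok=F), VALIDATE:P1(v=9,ok=F), TRANSFORM:-, EMIT:-] out:-; in:P2
Tick 3: [PARSE:P3(v=4,ok=F), VALIDATE:P2(v=1,ok=T), TRANSFORM:P1(v=0,ok=F), EMIT:-] out:-; in:P3
Tick 4: [PARSE:P4(v=17,ok=F), VALIDATE:P3(v=4,ok=F), TRANSFORM:P2(v=2,ok=T), EMIT:P1(v=0,ok=F)] out:-; in:P4
Tick 5: [PARSE:-, VALIDATE:P4(v=17,ok=T), TRANSFORM:P3(v=0,ok=F), EMIT:P2(v=2,ok=T)] out:P1(v=0); in:-
Tick 6: [PARSE:-, VALIDATE:-, TRANSFORM:P4(v=34,ok=T), EMIT:P3(v=0,ok=F)] out:P2(v=2); in:-
Tick 7: [PARSE:-, VALIDATE:-, TRANSFORM:-, EMIT:P4(v=34,ok=T)] out:P3(v=0); in:-
Tick 8: [PARSE:-, VALIDATE:-, TRANSFORM:-, EMIT:-] out:P4(v=34); in:-
P2: arrives tick 2, valid=True (id=2, id%2=0), emit tick 6, final value 2

Answer: 6 2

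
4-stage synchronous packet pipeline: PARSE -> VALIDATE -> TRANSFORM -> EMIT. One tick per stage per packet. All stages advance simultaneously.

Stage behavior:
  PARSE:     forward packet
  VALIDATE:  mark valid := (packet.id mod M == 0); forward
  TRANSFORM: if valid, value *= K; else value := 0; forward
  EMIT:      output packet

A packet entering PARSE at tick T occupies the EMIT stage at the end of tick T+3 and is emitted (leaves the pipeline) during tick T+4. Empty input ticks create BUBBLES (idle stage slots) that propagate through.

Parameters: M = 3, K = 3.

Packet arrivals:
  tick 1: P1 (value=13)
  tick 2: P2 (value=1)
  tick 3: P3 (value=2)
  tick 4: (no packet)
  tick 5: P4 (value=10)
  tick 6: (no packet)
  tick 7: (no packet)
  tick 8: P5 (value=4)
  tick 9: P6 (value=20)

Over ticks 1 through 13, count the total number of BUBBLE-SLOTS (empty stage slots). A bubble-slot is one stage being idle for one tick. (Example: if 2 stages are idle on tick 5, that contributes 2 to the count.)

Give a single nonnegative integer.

Tick 1: [PARSE:P1(v=13,ok=F), VALIDATE:-, TRANSFORM:-, EMIT:-] out:-; bubbles=3
Tick 2: [PARSE:P2(v=1,ok=F), VALIDATE:P1(v=13,ok=F), TRANSFORM:-, EMIT:-] out:-; bubbles=2
Tick 3: [PARSE:P3(v=2,ok=F), VALIDATE:P2(v=1,ok=F), TRANSFORM:P1(v=0,ok=F), EMIT:-] out:-; bubbles=1
Tick 4: [PARSE:-, VALIDATE:P3(v=2,ok=T), TRANSFORM:P2(v=0,ok=F), EMIT:P1(v=0,ok=F)] out:-; bubbles=1
Tick 5: [PARSE:P4(v=10,ok=F), VALIDATE:-, TRANSFORM:P3(v=6,ok=T), EMIT:P2(v=0,ok=F)] out:P1(v=0); bubbles=1
Tick 6: [PARSE:-, VALIDATE:P4(v=10,ok=F), TRANSFORM:-, EMIT:P3(v=6,ok=T)] out:P2(v=0); bubbles=2
Tick 7: [PARSE:-, VALIDATE:-, TRANSFORM:P4(v=0,ok=F), EMIT:-] out:P3(v=6); bubbles=3
Tick 8: [PARSE:P5(v=4,ok=F), VALIDATE:-, TRANSFORM:-, EMIT:P4(v=0,ok=F)] out:-; bubbles=2
Tick 9: [PARSE:P6(v=20,ok=F), VALIDATE:P5(v=4,ok=F), TRANSFORM:-, EMIT:-] out:P4(v=0); bubbles=2
Tick 10: [PARSE:-, VALIDATE:P6(v=20,ok=T), TRANSFORM:P5(v=0,ok=F), EMIT:-] out:-; bubbles=2
Tick 11: [PARSE:-, VALIDATE:-, TRANSFORM:P6(v=60,ok=T), EMIT:P5(v=0,ok=F)] out:-; bubbles=2
Tick 12: [PARSE:-, VALIDATE:-, TRANSFORM:-, EMIT:P6(v=60,ok=T)] out:P5(v=0); bubbles=3
Tick 13: [PARSE:-, VALIDATE:-, TRANSFORM:-, EMIT:-] out:P6(v=60); bubbles=4
Total bubble-slots: 28

Answer: 28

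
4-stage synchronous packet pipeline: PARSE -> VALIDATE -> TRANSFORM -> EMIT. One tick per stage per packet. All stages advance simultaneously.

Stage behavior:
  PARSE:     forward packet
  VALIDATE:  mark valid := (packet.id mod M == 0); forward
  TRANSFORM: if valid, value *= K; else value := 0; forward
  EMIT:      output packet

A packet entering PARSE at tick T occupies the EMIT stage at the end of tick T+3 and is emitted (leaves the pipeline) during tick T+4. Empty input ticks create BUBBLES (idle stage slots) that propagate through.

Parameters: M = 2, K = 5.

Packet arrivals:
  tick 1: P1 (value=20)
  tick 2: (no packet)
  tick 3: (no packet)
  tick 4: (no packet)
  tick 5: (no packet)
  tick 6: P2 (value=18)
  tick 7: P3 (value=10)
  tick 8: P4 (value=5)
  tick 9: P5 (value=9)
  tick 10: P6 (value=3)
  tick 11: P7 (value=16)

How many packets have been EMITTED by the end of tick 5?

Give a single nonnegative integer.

Tick 1: [PARSE:P1(v=20,ok=F), VALIDATE:-, TRANSFORM:-, EMIT:-] out:-; in:P1
Tick 2: [PARSE:-, VALIDATE:P1(v=20,ok=F), TRANSFORM:-, EMIT:-] out:-; in:-
Tick 3: [PARSE:-, VALIDATE:-, TRANSFORM:P1(v=0,ok=F), EMIT:-] out:-; in:-
Tick 4: [PARSE:-, VALIDATE:-, TRANSFORM:-, EMIT:P1(v=0,ok=F)] out:-; in:-
Tick 5: [PARSE:-, VALIDATE:-, TRANSFORM:-, EMIT:-] out:P1(v=0); in:-
Emitted by tick 5: ['P1']

Answer: 1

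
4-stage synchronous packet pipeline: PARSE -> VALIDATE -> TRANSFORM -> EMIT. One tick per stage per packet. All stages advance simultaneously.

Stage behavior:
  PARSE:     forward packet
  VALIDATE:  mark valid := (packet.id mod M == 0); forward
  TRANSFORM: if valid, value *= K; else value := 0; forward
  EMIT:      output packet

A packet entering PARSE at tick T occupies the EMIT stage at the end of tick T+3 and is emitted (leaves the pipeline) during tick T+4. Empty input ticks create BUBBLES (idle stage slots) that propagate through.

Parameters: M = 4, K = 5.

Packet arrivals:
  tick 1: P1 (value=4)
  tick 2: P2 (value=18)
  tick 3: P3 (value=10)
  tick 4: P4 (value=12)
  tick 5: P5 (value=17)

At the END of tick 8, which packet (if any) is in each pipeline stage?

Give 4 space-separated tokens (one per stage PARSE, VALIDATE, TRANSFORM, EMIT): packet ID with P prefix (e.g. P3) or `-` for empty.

Tick 1: [PARSE:P1(v=4,ok=F), VALIDATE:-, TRANSFORM:-, EMIT:-] out:-; in:P1
Tick 2: [PARSE:P2(v=18,ok=F), VALIDATE:P1(v=4,ok=F), TRANSFORM:-, EMIT:-] out:-; in:P2
Tick 3: [PARSE:P3(v=10,ok=F), VALIDATE:P2(v=18,ok=F), TRANSFORM:P1(v=0,ok=F), EMIT:-] out:-; in:P3
Tick 4: [PARSE:P4(v=12,ok=F), VALIDATE:P3(v=10,ok=F), TRANSFORM:P2(v=0,ok=F), EMIT:P1(v=0,ok=F)] out:-; in:P4
Tick 5: [PARSE:P5(v=17,ok=F), VALIDATE:P4(v=12,ok=T), TRANSFORM:P3(v=0,ok=F), EMIT:P2(v=0,ok=F)] out:P1(v=0); in:P5
Tick 6: [PARSE:-, VALIDATE:P5(v=17,ok=F), TRANSFORM:P4(v=60,ok=T), EMIT:P3(v=0,ok=F)] out:P2(v=0); in:-
Tick 7: [PARSE:-, VALIDATE:-, TRANSFORM:P5(v=0,ok=F), EMIT:P4(v=60,ok=T)] out:P3(v=0); in:-
Tick 8: [PARSE:-, VALIDATE:-, TRANSFORM:-, EMIT:P5(v=0,ok=F)] out:P4(v=60); in:-
At end of tick 8: ['-', '-', '-', 'P5']

Answer: - - - P5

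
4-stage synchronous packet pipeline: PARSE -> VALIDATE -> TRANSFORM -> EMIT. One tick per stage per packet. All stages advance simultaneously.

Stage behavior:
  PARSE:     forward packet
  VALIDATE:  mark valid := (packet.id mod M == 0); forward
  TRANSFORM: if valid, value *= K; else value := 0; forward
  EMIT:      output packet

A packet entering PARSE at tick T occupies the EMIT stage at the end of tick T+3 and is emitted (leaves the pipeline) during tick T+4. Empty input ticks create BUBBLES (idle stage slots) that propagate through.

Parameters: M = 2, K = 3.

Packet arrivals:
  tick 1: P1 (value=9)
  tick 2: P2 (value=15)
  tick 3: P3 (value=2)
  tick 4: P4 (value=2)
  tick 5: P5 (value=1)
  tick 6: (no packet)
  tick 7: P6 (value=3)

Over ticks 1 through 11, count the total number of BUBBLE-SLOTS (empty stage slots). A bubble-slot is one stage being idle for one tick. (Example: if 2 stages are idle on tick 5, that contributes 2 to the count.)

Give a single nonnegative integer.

Answer: 20

Derivation:
Tick 1: [PARSE:P1(v=9,ok=F), VALIDATE:-, TRANSFORM:-, EMIT:-] out:-; bubbles=3
Tick 2: [PARSE:P2(v=15,ok=F), VALIDATE:P1(v=9,ok=F), TRANSFORM:-, EMIT:-] out:-; bubbles=2
Tick 3: [PARSE:P3(v=2,ok=F), VALIDATE:P2(v=15,ok=T), TRANSFORM:P1(v=0,ok=F), EMIT:-] out:-; bubbles=1
Tick 4: [PARSE:P4(v=2,ok=F), VALIDATE:P3(v=2,ok=F), TRANSFORM:P2(v=45,ok=T), EMIT:P1(v=0,ok=F)] out:-; bubbles=0
Tick 5: [PARSE:P5(v=1,ok=F), VALIDATE:P4(v=2,ok=T), TRANSFORM:P3(v=0,ok=F), EMIT:P2(v=45,ok=T)] out:P1(v=0); bubbles=0
Tick 6: [PARSE:-, VALIDATE:P5(v=1,ok=F), TRANSFORM:P4(v=6,ok=T), EMIT:P3(v=0,ok=F)] out:P2(v=45); bubbles=1
Tick 7: [PARSE:P6(v=3,ok=F), VALIDATE:-, TRANSFORM:P5(v=0,ok=F), EMIT:P4(v=6,ok=T)] out:P3(v=0); bubbles=1
Tick 8: [PARSE:-, VALIDATE:P6(v=3,ok=T), TRANSFORM:-, EMIT:P5(v=0,ok=F)] out:P4(v=6); bubbles=2
Tick 9: [PARSE:-, VALIDATE:-, TRANSFORM:P6(v=9,ok=T), EMIT:-] out:P5(v=0); bubbles=3
Tick 10: [PARSE:-, VALIDATE:-, TRANSFORM:-, EMIT:P6(v=9,ok=T)] out:-; bubbles=3
Tick 11: [PARSE:-, VALIDATE:-, TRANSFORM:-, EMIT:-] out:P6(v=9); bubbles=4
Total bubble-slots: 20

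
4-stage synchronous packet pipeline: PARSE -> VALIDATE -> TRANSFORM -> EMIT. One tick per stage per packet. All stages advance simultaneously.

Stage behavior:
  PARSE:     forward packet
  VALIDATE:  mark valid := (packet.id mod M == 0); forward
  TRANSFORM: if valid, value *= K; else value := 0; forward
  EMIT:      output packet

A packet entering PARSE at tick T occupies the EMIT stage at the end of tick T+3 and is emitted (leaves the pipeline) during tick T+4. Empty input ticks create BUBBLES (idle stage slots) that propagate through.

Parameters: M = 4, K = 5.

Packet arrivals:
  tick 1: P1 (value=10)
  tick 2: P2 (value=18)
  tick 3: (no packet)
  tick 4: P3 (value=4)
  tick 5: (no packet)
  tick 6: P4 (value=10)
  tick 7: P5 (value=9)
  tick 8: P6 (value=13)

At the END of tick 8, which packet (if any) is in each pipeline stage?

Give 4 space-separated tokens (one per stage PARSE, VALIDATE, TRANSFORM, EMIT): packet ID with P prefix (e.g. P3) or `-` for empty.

Tick 1: [PARSE:P1(v=10,ok=F), VALIDATE:-, TRANSFORM:-, EMIT:-] out:-; in:P1
Tick 2: [PARSE:P2(v=18,ok=F), VALIDATE:P1(v=10,ok=F), TRANSFORM:-, EMIT:-] out:-; in:P2
Tick 3: [PARSE:-, VALIDATE:P2(v=18,ok=F), TRANSFORM:P1(v=0,ok=F), EMIT:-] out:-; in:-
Tick 4: [PARSE:P3(v=4,ok=F), VALIDATE:-, TRANSFORM:P2(v=0,ok=F), EMIT:P1(v=0,ok=F)] out:-; in:P3
Tick 5: [PARSE:-, VALIDATE:P3(v=4,ok=F), TRANSFORM:-, EMIT:P2(v=0,ok=F)] out:P1(v=0); in:-
Tick 6: [PARSE:P4(v=10,ok=F), VALIDATE:-, TRANSFORM:P3(v=0,ok=F), EMIT:-] out:P2(v=0); in:P4
Tick 7: [PARSE:P5(v=9,ok=F), VALIDATE:P4(v=10,ok=T), TRANSFORM:-, EMIT:P3(v=0,ok=F)] out:-; in:P5
Tick 8: [PARSE:P6(v=13,ok=F), VALIDATE:P5(v=9,ok=F), TRANSFORM:P4(v=50,ok=T), EMIT:-] out:P3(v=0); in:P6
At end of tick 8: ['P6', 'P5', 'P4', '-']

Answer: P6 P5 P4 -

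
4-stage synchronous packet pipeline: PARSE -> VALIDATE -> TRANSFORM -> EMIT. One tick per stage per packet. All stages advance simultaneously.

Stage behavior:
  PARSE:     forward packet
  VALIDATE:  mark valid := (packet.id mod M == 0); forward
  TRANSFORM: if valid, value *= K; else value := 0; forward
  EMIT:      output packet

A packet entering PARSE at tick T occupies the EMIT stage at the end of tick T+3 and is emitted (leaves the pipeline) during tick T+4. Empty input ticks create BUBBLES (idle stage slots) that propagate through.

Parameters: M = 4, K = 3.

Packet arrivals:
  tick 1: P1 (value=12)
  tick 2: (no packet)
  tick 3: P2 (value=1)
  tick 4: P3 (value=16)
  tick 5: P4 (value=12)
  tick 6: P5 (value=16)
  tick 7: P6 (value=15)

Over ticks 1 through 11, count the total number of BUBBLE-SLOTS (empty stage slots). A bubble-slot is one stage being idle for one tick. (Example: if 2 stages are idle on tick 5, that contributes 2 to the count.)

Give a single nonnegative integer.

Tick 1: [PARSE:P1(v=12,ok=F), VALIDATE:-, TRANSFORM:-, EMIT:-] out:-; bubbles=3
Tick 2: [PARSE:-, VALIDATE:P1(v=12,ok=F), TRANSFORM:-, EMIT:-] out:-; bubbles=3
Tick 3: [PARSE:P2(v=1,ok=F), VALIDATE:-, TRANSFORM:P1(v=0,ok=F), EMIT:-] out:-; bubbles=2
Tick 4: [PARSE:P3(v=16,ok=F), VALIDATE:P2(v=1,ok=F), TRANSFORM:-, EMIT:P1(v=0,ok=F)] out:-; bubbles=1
Tick 5: [PARSE:P4(v=12,ok=F), VALIDATE:P3(v=16,ok=F), TRANSFORM:P2(v=0,ok=F), EMIT:-] out:P1(v=0); bubbles=1
Tick 6: [PARSE:P5(v=16,ok=F), VALIDATE:P4(v=12,ok=T), TRANSFORM:P3(v=0,ok=F), EMIT:P2(v=0,ok=F)] out:-; bubbles=0
Tick 7: [PARSE:P6(v=15,ok=F), VALIDATE:P5(v=16,ok=F), TRANSFORM:P4(v=36,ok=T), EMIT:P3(v=0,ok=F)] out:P2(v=0); bubbles=0
Tick 8: [PARSE:-, VALIDATE:P6(v=15,ok=F), TRANSFORM:P5(v=0,ok=F), EMIT:P4(v=36,ok=T)] out:P3(v=0); bubbles=1
Tick 9: [PARSE:-, VALIDATE:-, TRANSFORM:P6(v=0,ok=F), EMIT:P5(v=0,ok=F)] out:P4(v=36); bubbles=2
Tick 10: [PARSE:-, VALIDATE:-, TRANSFORM:-, EMIT:P6(v=0,ok=F)] out:P5(v=0); bubbles=3
Tick 11: [PARSE:-, VALIDATE:-, TRANSFORM:-, EMIT:-] out:P6(v=0); bubbles=4
Total bubble-slots: 20

Answer: 20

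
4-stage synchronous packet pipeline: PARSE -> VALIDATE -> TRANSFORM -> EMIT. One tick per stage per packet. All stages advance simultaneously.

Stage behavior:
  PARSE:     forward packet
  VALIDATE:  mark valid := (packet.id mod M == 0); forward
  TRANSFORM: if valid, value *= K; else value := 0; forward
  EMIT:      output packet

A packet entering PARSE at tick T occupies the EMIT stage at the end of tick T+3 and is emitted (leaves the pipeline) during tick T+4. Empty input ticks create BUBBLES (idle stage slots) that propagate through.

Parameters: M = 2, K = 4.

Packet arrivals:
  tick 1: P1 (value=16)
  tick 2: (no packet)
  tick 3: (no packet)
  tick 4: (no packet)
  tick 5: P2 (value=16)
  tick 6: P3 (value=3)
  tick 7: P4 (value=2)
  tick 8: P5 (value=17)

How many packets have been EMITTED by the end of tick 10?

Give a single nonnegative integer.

Tick 1: [PARSE:P1(v=16,ok=F), VALIDATE:-, TRANSFORM:-, EMIT:-] out:-; in:P1
Tick 2: [PARSE:-, VALIDATE:P1(v=16,ok=F), TRANSFORM:-, EMIT:-] out:-; in:-
Tick 3: [PARSE:-, VALIDATE:-, TRANSFORM:P1(v=0,ok=F), EMIT:-] out:-; in:-
Tick 4: [PARSE:-, VALIDATE:-, TRANSFORM:-, EMIT:P1(v=0,ok=F)] out:-; in:-
Tick 5: [PARSE:P2(v=16,ok=F), VALIDATE:-, TRANSFORM:-, EMIT:-] out:P1(v=0); in:P2
Tick 6: [PARSE:P3(v=3,ok=F), VALIDATE:P2(v=16,ok=T), TRANSFORM:-, EMIT:-] out:-; in:P3
Tick 7: [PARSE:P4(v=2,ok=F), VALIDATE:P3(v=3,ok=F), TRANSFORM:P2(v=64,ok=T), EMIT:-] out:-; in:P4
Tick 8: [PARSE:P5(v=17,ok=F), VALIDATE:P4(v=2,ok=T), TRANSFORM:P3(v=0,ok=F), EMIT:P2(v=64,ok=T)] out:-; in:P5
Tick 9: [PARSE:-, VALIDATE:P5(v=17,ok=F), TRANSFORM:P4(v=8,ok=T), EMIT:P3(v=0,ok=F)] out:P2(v=64); in:-
Tick 10: [PARSE:-, VALIDATE:-, TRANSFORM:P5(v=0,ok=F), EMIT:P4(v=8,ok=T)] out:P3(v=0); in:-
Emitted by tick 10: ['P1', 'P2', 'P3']

Answer: 3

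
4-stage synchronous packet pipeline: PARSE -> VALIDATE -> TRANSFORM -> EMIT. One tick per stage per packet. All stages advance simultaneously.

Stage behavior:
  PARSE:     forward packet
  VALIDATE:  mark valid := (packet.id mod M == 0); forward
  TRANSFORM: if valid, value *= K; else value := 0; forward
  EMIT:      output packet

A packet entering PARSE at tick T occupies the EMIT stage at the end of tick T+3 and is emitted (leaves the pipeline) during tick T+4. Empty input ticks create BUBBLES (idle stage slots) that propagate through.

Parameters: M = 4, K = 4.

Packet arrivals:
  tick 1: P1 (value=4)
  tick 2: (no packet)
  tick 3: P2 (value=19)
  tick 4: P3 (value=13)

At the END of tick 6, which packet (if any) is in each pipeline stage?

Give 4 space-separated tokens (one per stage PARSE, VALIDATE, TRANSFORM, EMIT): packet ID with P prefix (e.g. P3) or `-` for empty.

Answer: - - P3 P2

Derivation:
Tick 1: [PARSE:P1(v=4,ok=F), VALIDATE:-, TRANSFORM:-, EMIT:-] out:-; in:P1
Tick 2: [PARSE:-, VALIDATE:P1(v=4,ok=F), TRANSFORM:-, EMIT:-] out:-; in:-
Tick 3: [PARSE:P2(v=19,ok=F), VALIDATE:-, TRANSFORM:P1(v=0,ok=F), EMIT:-] out:-; in:P2
Tick 4: [PARSE:P3(v=13,ok=F), VALIDATE:P2(v=19,ok=F), TRANSFORM:-, EMIT:P1(v=0,ok=F)] out:-; in:P3
Tick 5: [PARSE:-, VALIDATE:P3(v=13,ok=F), TRANSFORM:P2(v=0,ok=F), EMIT:-] out:P1(v=0); in:-
Tick 6: [PARSE:-, VALIDATE:-, TRANSFORM:P3(v=0,ok=F), EMIT:P2(v=0,ok=F)] out:-; in:-
At end of tick 6: ['-', '-', 'P3', 'P2']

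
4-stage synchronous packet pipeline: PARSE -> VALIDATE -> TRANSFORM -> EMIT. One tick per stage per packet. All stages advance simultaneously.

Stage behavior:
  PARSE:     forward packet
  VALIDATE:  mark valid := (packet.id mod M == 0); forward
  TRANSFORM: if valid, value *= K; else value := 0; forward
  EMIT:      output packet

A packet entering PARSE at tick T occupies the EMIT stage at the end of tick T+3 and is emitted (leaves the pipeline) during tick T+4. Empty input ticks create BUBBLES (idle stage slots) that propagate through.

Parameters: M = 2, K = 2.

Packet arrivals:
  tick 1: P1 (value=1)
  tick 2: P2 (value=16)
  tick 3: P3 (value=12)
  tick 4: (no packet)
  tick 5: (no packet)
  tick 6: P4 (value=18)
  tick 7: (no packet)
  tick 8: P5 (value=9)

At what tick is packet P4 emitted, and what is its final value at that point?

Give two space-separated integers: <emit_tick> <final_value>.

Answer: 10 36

Derivation:
Tick 1: [PARSE:P1(v=1,ok=F), VALIDATE:-, TRANSFORM:-, EMIT:-] out:-; in:P1
Tick 2: [PARSE:P2(v=16,ok=F), VALIDATE:P1(v=1,ok=F), TRANSFORM:-, EMIT:-] out:-; in:P2
Tick 3: [PARSE:P3(v=12,ok=F), VALIDATE:P2(v=16,ok=T), TRANSFORM:P1(v=0,ok=F), EMIT:-] out:-; in:P3
Tick 4: [PARSE:-, VALIDATE:P3(v=12,ok=F), TRANSFORM:P2(v=32,ok=T), EMIT:P1(v=0,ok=F)] out:-; in:-
Tick 5: [PARSE:-, VALIDATE:-, TRANSFORM:P3(v=0,ok=F), EMIT:P2(v=32,ok=T)] out:P1(v=0); in:-
Tick 6: [PARSE:P4(v=18,ok=F), VALIDATE:-, TRANSFORM:-, EMIT:P3(v=0,ok=F)] out:P2(v=32); in:P4
Tick 7: [PARSE:-, VALIDATE:P4(v=18,ok=T), TRANSFORM:-, EMIT:-] out:P3(v=0); in:-
Tick 8: [PARSE:P5(v=9,ok=F), VALIDATE:-, TRANSFORM:P4(v=36,ok=T), EMIT:-] out:-; in:P5
Tick 9: [PARSE:-, VALIDATE:P5(v=9,ok=F), TRANSFORM:-, EMIT:P4(v=36,ok=T)] out:-; in:-
Tick 10: [PARSE:-, VALIDATE:-, TRANSFORM:P5(v=0,ok=F), EMIT:-] out:P4(v=36); in:-
Tick 11: [PARSE:-, VALIDATE:-, TRANSFORM:-, EMIT:P5(v=0,ok=F)] out:-; in:-
Tick 12: [PARSE:-, VALIDATE:-, TRANSFORM:-, EMIT:-] out:P5(v=0); in:-
P4: arrives tick 6, valid=True (id=4, id%2=0), emit tick 10, final value 36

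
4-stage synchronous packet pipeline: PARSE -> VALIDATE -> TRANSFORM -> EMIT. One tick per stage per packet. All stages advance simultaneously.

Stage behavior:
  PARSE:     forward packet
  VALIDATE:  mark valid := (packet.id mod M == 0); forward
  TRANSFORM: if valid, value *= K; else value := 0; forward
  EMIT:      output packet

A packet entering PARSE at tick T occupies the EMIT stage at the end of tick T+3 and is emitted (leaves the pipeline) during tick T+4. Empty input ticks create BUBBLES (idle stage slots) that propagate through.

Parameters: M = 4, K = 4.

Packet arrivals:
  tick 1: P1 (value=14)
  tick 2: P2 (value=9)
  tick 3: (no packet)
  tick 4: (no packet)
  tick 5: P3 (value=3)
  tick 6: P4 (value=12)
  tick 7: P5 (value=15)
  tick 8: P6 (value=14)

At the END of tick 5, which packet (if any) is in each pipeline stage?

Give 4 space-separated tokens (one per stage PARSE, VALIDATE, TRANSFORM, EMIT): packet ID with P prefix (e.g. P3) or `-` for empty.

Tick 1: [PARSE:P1(v=14,ok=F), VALIDATE:-, TRANSFORM:-, EMIT:-] out:-; in:P1
Tick 2: [PARSE:P2(v=9,ok=F), VALIDATE:P1(v=14,ok=F), TRANSFORM:-, EMIT:-] out:-; in:P2
Tick 3: [PARSE:-, VALIDATE:P2(v=9,ok=F), TRANSFORM:P1(v=0,ok=F), EMIT:-] out:-; in:-
Tick 4: [PARSE:-, VALIDATE:-, TRANSFORM:P2(v=0,ok=F), EMIT:P1(v=0,ok=F)] out:-; in:-
Tick 5: [PARSE:P3(v=3,ok=F), VALIDATE:-, TRANSFORM:-, EMIT:P2(v=0,ok=F)] out:P1(v=0); in:P3
At end of tick 5: ['P3', '-', '-', 'P2']

Answer: P3 - - P2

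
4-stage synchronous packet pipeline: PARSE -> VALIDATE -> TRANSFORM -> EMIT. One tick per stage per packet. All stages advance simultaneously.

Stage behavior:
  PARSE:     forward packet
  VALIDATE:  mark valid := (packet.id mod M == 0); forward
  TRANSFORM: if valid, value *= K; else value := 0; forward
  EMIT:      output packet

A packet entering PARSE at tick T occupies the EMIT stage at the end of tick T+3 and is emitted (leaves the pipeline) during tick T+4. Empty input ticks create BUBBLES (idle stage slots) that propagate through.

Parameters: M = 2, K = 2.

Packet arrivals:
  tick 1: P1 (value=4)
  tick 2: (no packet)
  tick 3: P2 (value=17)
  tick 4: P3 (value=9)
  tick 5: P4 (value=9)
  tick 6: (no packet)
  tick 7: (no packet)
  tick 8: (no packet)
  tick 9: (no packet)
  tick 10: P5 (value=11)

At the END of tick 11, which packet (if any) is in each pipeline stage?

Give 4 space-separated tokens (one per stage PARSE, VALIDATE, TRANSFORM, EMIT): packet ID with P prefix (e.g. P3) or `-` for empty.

Answer: - P5 - -

Derivation:
Tick 1: [PARSE:P1(v=4,ok=F), VALIDATE:-, TRANSFORM:-, EMIT:-] out:-; in:P1
Tick 2: [PARSE:-, VALIDATE:P1(v=4,ok=F), TRANSFORM:-, EMIT:-] out:-; in:-
Tick 3: [PARSE:P2(v=17,ok=F), VALIDATE:-, TRANSFORM:P1(v=0,ok=F), EMIT:-] out:-; in:P2
Tick 4: [PARSE:P3(v=9,ok=F), VALIDATE:P2(v=17,ok=T), TRANSFORM:-, EMIT:P1(v=0,ok=F)] out:-; in:P3
Tick 5: [PARSE:P4(v=9,ok=F), VALIDATE:P3(v=9,ok=F), TRANSFORM:P2(v=34,ok=T), EMIT:-] out:P1(v=0); in:P4
Tick 6: [PARSE:-, VALIDATE:P4(v=9,ok=T), TRANSFORM:P3(v=0,ok=F), EMIT:P2(v=34,ok=T)] out:-; in:-
Tick 7: [PARSE:-, VALIDATE:-, TRANSFORM:P4(v=18,ok=T), EMIT:P3(v=0,ok=F)] out:P2(v=34); in:-
Tick 8: [PARSE:-, VALIDATE:-, TRANSFORM:-, EMIT:P4(v=18,ok=T)] out:P3(v=0); in:-
Tick 9: [PARSE:-, VALIDATE:-, TRANSFORM:-, EMIT:-] out:P4(v=18); in:-
Tick 10: [PARSE:P5(v=11,ok=F), VALIDATE:-, TRANSFORM:-, EMIT:-] out:-; in:P5
Tick 11: [PARSE:-, VALIDATE:P5(v=11,ok=F), TRANSFORM:-, EMIT:-] out:-; in:-
At end of tick 11: ['-', 'P5', '-', '-']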